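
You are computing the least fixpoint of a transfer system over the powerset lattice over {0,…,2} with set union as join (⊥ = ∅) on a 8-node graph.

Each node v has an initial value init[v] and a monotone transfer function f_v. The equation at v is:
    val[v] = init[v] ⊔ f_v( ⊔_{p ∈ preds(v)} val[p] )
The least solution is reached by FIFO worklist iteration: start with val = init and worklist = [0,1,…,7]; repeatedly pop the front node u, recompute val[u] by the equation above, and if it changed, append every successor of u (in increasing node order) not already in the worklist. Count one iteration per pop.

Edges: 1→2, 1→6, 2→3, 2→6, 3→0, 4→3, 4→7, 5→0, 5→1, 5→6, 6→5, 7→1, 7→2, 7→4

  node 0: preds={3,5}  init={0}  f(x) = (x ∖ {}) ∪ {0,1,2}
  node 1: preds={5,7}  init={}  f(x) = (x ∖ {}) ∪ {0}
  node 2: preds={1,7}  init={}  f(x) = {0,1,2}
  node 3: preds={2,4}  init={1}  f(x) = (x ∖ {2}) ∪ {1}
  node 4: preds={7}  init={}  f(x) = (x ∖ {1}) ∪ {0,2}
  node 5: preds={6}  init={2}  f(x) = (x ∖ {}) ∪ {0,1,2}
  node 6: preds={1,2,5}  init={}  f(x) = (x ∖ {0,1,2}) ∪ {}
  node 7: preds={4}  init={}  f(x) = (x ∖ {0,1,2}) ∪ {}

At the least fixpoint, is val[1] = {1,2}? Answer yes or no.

Trace (13 dequeues):
  [1] u=0 | in {1,2} | out {0,1,2} | prev {0} | push {}
  [2] u=1 | in {2} | out {0,2} | prev {} | push {}
  [3] u=2 | in {0,2} | out {0,1,2} | prev {} | push {}
  [4] u=3 | in {0,1,2} | out {0,1} | prev {1} | push {0}
  [5] u=4 | in {} | out {0,2} | prev {} | push {3}
  [6] u=5 | in {} | out {0,1,2} | prev {2} | push {1}
  [7] u=6 | in {0,1,2} | out {} | ==
  [8] u=7 | in {0,2} | out {} | ==
  [9] u=0 | in {0,1,2} | out {0,1,2} | ==
  [10] u=3 | in {0,1,2} | out {0,1} | ==
  [11] u=1 | in {0,1,2} | out {0,1,2} | prev {0,2} | push {2,6}
  [12] u=2 | in {0,1,2} | out {0,1,2} | ==
  [13] u=6 | in {0,1,2} | out {} | ==

Converged values:
  [0] {0,1,2}
  [1] {0,1,2}
  [2] {0,1,2}
  [3] {0,1}
  [4] {0,2}
  [5] {0,1,2}
  [6] {}
  [7] {}

no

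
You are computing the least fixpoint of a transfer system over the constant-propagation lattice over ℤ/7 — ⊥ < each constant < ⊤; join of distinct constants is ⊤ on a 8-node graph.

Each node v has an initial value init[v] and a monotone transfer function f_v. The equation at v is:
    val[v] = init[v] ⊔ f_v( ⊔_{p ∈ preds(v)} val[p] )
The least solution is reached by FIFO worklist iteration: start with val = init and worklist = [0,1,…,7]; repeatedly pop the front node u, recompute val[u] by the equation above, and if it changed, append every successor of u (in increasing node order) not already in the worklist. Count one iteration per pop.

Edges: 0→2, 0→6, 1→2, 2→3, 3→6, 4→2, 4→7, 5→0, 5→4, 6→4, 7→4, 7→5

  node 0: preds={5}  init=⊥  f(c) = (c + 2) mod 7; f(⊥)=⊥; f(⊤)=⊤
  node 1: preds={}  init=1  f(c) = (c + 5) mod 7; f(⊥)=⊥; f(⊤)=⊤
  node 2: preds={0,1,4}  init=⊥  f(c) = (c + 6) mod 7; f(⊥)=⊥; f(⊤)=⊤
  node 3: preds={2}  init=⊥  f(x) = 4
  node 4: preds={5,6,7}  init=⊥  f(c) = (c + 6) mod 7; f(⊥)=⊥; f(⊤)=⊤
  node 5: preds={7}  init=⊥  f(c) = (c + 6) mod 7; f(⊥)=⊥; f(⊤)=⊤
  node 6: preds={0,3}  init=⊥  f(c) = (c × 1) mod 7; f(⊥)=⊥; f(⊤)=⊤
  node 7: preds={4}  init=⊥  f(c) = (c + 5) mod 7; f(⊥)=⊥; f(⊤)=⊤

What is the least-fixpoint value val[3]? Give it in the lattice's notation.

Trace (25 dequeues):
  [1] u=0 | in ⊥ | out ⊥ | ==
  [2] u=1 | in ⊥ | out 1 | ==
  [3] u=2 | in 1 | out 0 | prev ⊥ | push {}
  [4] u=3 | in 0 | out 4 | prev ⊥ | push {}
  [5] u=4 | in ⊥ | out ⊥ | ==
  [6] u=5 | in ⊥ | out ⊥ | ==
  [7] u=6 | in 4 | out 4 | prev ⊥ | push {4}
  [8] u=7 | in ⊥ | out ⊥ | ==
  [9] u=4 | in 4 | out 3 | prev ⊥ | push {2,7}
  [10] u=2 | in ⊤ | out ⊤ | prev 0 | push {3}
  [11] u=7 | in 3 | out 1 | prev ⊥ | push {4,5}
  [12] u=3 | in ⊤ | out 4 | ==
  [13] u=4 | in ⊤ | out ⊤ | prev 3 | push {2,7}
  [14] u=5 | in 1 | out 0 | prev ⊥ | push {0,4}
  [15] u=2 | in ⊤ | out ⊤ | ==
  [16] u=7 | in ⊤ | out ⊤ | prev 1 | push {5}
  [17] u=0 | in 0 | out 2 | prev ⊥ | push {2,6}
  [18] u=4 | in ⊤ | out ⊤ | ==
  [19] u=5 | in ⊤ | out ⊤ | prev 0 | push {0,4}
  [20] u=2 | in ⊤ | out ⊤ | ==
  [21] u=6 | in ⊤ | out ⊤ | prev 4 | push {}
  [22] u=0 | in ⊤ | out ⊤ | prev 2 | push {2,6}
  [23] u=4 | in ⊤ | out ⊤ | ==
  [24] u=2 | in ⊤ | out ⊤ | ==
  [25] u=6 | in ⊤ | out ⊤ | ==

Converged values:
  [0] ⊤
  [1] 1
  [2] ⊤
  [3] 4
  [4] ⊤
  [5] ⊤
  [6] ⊤
  [7] ⊤

4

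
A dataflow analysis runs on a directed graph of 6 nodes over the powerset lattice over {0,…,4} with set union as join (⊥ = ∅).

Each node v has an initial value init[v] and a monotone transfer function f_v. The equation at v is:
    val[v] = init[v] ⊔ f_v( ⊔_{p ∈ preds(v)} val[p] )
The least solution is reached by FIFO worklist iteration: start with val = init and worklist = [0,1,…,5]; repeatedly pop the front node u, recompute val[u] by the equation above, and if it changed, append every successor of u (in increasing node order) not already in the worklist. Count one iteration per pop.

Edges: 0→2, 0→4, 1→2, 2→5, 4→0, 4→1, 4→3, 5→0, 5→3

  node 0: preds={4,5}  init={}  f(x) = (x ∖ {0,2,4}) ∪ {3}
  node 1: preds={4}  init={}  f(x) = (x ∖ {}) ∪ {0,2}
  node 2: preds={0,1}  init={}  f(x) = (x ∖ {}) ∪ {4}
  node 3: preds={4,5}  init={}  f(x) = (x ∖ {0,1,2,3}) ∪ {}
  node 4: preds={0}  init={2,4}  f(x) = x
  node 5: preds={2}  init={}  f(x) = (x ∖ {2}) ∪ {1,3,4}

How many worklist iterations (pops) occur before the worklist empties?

Worklist (16 pops):
  #1 pop 0: in={2,4} → {3} (was {}); enqueue []
  #2 pop 1: in={2,4} → {0,2,4} (was {}); enqueue []
  #3 pop 2: in={0,2,3,4} → {0,2,3,4} (was {}); enqueue []
  #4 pop 3: in={2,4} → {4} (was {}); enqueue []
  #5 pop 4: in={3} → {2,3,4} (was {2,4}); enqueue [0,1,3]
  #6 pop 5: in={0,2,3,4} → {0,1,3,4} (was {}); enqueue []
  #7 pop 0: in={0,1,2,3,4} → {1,3} (was {3}); enqueue [2,4]
  #8 pop 1: in={2,3,4} → {0,2,3,4} (was {0,2,4}); enqueue []
  #9 pop 3: in={0,1,2,3,4} → {4} (no change)
  #10 pop 2: in={0,1,2,3,4} → {0,1,2,3,4} (was {0,2,3,4}); enqueue [5]
  #11 pop 4: in={1,3} → {1,2,3,4} (was {2,3,4}); enqueue [0,1,3]
  #12 pop 5: in={0,1,2,3,4} → {0,1,3,4} (no change)
  #13 pop 0: in={0,1,2,3,4} → {1,3} (no change)
  #14 pop 1: in={1,2,3,4} → {0,1,2,3,4} (was {0,2,3,4}); enqueue [2]
  #15 pop 3: in={0,1,2,3,4} → {4} (no change)
  #16 pop 2: in={0,1,2,3,4} → {0,1,2,3,4} (no change)

Fixpoint:
  val[0] = {1,3}
  val[1] = {0,1,2,3,4}
  val[2] = {0,1,2,3,4}
  val[3] = {4}
  val[4] = {1,2,3,4}
  val[5] = {0,1,3,4}

16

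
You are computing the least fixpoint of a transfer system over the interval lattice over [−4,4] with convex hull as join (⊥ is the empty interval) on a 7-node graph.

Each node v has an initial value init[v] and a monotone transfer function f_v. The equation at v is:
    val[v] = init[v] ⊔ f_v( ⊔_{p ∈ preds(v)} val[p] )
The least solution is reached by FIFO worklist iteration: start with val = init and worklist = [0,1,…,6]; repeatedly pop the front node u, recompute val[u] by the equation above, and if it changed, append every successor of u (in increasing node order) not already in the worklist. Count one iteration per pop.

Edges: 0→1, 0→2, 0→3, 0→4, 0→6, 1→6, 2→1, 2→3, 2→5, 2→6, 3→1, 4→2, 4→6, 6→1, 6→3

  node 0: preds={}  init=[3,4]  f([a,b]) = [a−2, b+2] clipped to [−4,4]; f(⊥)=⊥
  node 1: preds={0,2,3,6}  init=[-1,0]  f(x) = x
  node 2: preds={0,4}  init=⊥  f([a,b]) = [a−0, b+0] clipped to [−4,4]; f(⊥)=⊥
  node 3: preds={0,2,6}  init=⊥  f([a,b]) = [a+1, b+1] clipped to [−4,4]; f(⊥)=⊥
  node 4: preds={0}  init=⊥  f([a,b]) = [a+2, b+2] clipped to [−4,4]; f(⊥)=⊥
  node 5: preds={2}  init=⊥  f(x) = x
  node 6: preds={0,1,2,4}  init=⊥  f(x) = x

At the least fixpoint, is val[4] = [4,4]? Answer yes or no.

yes

Trace (11 dequeues):
  [1] u=0 | in ⊥ | out [3,4] | ==
  [2] u=1 | in [3,4] | out [-1,4] | prev [-1,0] | push {}
  [3] u=2 | in [3,4] | out [3,4] | prev ⊥ | push {1}
  [4] u=3 | in [3,4] | out [4,4] | prev ⊥ | push {}
  [5] u=4 | in [3,4] | out [4,4] | prev ⊥ | push {2}
  [6] u=5 | in [3,4] | out [3,4] | prev ⊥ | push {}
  [7] u=6 | in [-1,4] | out [-1,4] | prev ⊥ | push {3}
  [8] u=1 | in [-1,4] | out [-1,4] | ==
  [9] u=2 | in [3,4] | out [3,4] | ==
  [10] u=3 | in [-1,4] | out [0,4] | prev [4,4] | push {1}
  [11] u=1 | in [-1,4] | out [-1,4] | ==

Converged values:
  [0] [3,4]
  [1] [-1,4]
  [2] [3,4]
  [3] [0,4]
  [4] [4,4]
  [5] [3,4]
  [6] [-1,4]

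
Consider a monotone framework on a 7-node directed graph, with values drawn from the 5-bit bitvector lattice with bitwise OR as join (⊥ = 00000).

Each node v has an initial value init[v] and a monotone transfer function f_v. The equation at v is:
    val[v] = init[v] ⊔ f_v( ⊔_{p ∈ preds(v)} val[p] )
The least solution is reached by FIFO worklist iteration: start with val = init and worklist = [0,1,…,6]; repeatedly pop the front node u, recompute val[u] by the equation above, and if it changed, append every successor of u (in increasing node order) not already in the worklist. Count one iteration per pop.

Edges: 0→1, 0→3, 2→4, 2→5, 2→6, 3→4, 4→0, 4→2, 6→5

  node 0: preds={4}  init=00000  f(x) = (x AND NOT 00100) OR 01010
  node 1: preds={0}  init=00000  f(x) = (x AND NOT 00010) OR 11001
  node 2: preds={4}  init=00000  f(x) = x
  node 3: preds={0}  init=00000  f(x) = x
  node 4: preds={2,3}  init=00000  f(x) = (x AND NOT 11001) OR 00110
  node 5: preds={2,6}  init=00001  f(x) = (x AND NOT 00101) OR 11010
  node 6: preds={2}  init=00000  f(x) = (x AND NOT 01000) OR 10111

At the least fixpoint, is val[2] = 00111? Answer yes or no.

no

Worklist (12 pops):
  #1 pop 0: in=00000 → 01010 (was 00000); enqueue []
  #2 pop 1: in=01010 → 11001 (was 00000); enqueue []
  #3 pop 2: in=00000 → 00000 (no change)
  #4 pop 3: in=01010 → 01010 (was 00000); enqueue []
  #5 pop 4: in=01010 → 00110 (was 00000); enqueue [0,2]
  #6 pop 5: in=00000 → 11011 (was 00001); enqueue []
  #7 pop 6: in=00000 → 10111 (was 00000); enqueue [5]
  #8 pop 0: in=00110 → 01010 (no change)
  #9 pop 2: in=00110 → 00110 (was 00000); enqueue [4,6]
  #10 pop 5: in=10111 → 11011 (no change)
  #11 pop 4: in=01110 → 00110 (no change)
  #12 pop 6: in=00110 → 10111 (no change)

Fixpoint:
  val[0] = 01010
  val[1] = 11001
  val[2] = 00110
  val[3] = 01010
  val[4] = 00110
  val[5] = 11011
  val[6] = 10111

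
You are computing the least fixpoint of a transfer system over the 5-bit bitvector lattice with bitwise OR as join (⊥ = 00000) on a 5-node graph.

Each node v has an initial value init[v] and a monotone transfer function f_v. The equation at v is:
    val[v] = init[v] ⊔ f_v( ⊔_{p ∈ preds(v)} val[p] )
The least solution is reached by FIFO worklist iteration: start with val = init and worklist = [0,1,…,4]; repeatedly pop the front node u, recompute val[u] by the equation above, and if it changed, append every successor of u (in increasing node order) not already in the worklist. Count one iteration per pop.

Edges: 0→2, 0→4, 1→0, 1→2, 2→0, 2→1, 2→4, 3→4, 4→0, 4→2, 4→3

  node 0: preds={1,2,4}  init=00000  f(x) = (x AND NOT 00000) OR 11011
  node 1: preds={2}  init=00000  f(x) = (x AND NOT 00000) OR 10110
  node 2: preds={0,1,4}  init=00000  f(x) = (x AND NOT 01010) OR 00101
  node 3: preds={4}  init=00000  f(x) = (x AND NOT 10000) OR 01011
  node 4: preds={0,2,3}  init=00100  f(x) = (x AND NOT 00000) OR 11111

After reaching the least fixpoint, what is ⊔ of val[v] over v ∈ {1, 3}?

11111

Iteration log — 10 steps:
  step 1. node 0  ⊔preds=00100  new=11111  old=00000  +wl: 
  step 2. node 1  ⊔preds=00000  new=10110  old=00000  +wl: 0
  step 3. node 2  ⊔preds=11111  new=10101  old=00000  +wl: 1
  step 4. node 3  ⊔preds=00100  new=01111  old=00000  +wl: 
  step 5. node 4  ⊔preds=11111  new=11111  old=00100  +wl: 2,3
  step 6. node 0  ⊔preds=11111  new=11111  stable
  step 7. node 1  ⊔preds=10101  new=10111  old=10110  +wl: 0
  step 8. node 2  ⊔preds=11111  new=10101  stable
  step 9. node 3  ⊔preds=11111  new=01111  stable
  step 10. node 0  ⊔preds=11111  new=11111  stable

Least fixpoint reached:
  node 0: 11111
  node 1: 10111
  node 2: 10101
  node 3: 01111
  node 4: 11111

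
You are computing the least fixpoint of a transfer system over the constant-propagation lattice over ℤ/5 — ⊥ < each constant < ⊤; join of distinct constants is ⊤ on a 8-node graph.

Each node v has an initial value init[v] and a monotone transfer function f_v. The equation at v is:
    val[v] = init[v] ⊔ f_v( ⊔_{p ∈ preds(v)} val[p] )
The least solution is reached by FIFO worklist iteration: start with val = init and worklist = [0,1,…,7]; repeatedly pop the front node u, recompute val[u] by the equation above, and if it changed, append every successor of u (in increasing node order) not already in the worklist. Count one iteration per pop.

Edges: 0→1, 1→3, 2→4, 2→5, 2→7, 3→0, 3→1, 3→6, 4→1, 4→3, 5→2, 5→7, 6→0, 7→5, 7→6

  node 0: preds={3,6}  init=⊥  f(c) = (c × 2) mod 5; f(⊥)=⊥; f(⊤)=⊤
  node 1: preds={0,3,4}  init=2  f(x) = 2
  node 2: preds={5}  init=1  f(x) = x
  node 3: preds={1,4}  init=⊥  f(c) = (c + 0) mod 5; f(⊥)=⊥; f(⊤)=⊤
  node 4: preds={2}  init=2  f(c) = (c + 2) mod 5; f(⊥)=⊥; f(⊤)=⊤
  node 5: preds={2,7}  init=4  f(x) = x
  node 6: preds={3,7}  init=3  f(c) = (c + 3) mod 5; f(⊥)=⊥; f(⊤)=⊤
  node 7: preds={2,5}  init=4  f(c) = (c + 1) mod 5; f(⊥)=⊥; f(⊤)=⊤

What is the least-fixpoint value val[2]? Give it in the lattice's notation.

⊤

Worklist (16 pops):
  #1 pop 0: in=3 → 1 (was ⊥); enqueue []
  #2 pop 1: in=⊤ → 2 (no change)
  #3 pop 2: in=4 → ⊤ (was 1); enqueue []
  #4 pop 3: in=2 → 2 (was ⊥); enqueue [0,1]
  #5 pop 4: in=⊤ → ⊤ (was 2); enqueue [3]
  #6 pop 5: in=⊤ → ⊤ (was 4); enqueue [2]
  #7 pop 6: in=⊤ → ⊤ (was 3); enqueue []
  #8 pop 7: in=⊤ → ⊤ (was 4); enqueue [5,6]
  #9 pop 0: in=⊤ → ⊤ (was 1); enqueue []
  #10 pop 1: in=⊤ → 2 (no change)
  #11 pop 3: in=⊤ → ⊤ (was 2); enqueue [0,1]
  #12 pop 2: in=⊤ → ⊤ (no change)
  #13 pop 5: in=⊤ → ⊤ (no change)
  #14 pop 6: in=⊤ → ⊤ (no change)
  #15 pop 0: in=⊤ → ⊤ (no change)
  #16 pop 1: in=⊤ → 2 (no change)

Fixpoint:
  val[0] = ⊤
  val[1] = 2
  val[2] = ⊤
  val[3] = ⊤
  val[4] = ⊤
  val[5] = ⊤
  val[6] = ⊤
  val[7] = ⊤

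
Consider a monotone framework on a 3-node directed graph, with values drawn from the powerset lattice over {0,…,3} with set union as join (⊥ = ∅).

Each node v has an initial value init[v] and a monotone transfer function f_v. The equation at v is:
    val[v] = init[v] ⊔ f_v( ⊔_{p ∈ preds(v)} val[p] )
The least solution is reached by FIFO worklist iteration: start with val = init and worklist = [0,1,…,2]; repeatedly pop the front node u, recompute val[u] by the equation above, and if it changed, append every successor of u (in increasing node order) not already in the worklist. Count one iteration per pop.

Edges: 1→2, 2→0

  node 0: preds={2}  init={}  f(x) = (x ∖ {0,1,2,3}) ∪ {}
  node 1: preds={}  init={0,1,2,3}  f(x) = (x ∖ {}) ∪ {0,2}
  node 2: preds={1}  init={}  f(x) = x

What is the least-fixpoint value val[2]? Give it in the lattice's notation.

Worklist (4 pops):
  #1 pop 0: in={} → {} (no change)
  #2 pop 1: in={} → {0,1,2,3} (no change)
  #3 pop 2: in={0,1,2,3} → {0,1,2,3} (was {}); enqueue [0]
  #4 pop 0: in={0,1,2,3} → {} (no change)

Fixpoint:
  val[0] = {}
  val[1] = {0,1,2,3}
  val[2] = {0,1,2,3}

{0,1,2,3}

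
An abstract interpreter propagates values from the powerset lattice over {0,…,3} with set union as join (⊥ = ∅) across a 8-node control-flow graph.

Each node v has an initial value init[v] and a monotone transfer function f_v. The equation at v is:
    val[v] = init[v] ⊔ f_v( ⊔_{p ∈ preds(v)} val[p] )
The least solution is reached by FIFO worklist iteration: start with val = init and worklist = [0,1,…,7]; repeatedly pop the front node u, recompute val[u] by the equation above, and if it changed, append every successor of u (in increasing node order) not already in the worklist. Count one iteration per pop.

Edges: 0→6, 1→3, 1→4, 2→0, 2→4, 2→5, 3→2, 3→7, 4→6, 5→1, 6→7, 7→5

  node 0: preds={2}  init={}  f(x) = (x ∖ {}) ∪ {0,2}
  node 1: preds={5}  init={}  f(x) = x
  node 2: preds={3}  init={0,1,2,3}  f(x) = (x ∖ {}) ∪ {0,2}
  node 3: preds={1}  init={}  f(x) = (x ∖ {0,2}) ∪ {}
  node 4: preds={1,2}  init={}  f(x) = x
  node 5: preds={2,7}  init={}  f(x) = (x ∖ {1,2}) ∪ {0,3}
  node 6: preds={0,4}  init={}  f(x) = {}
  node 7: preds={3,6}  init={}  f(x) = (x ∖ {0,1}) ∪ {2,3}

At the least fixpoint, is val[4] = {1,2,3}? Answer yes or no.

Worklist (14 pops):
  #1 pop 0: in={0,1,2,3} → {0,1,2,3} (was {}); enqueue []
  #2 pop 1: in={} → {} (no change)
  #3 pop 2: in={} → {0,1,2,3} (no change)
  #4 pop 3: in={} → {} (no change)
  #5 pop 4: in={0,1,2,3} → {0,1,2,3} (was {}); enqueue []
  #6 pop 5: in={0,1,2,3} → {0,3} (was {}); enqueue [1]
  #7 pop 6: in={0,1,2,3} → {} (no change)
  #8 pop 7: in={} → {2,3} (was {}); enqueue [5]
  #9 pop 1: in={0,3} → {0,3} (was {}); enqueue [3,4]
  #10 pop 5: in={0,1,2,3} → {0,3} (no change)
  #11 pop 3: in={0,3} → {3} (was {}); enqueue [2,7]
  #12 pop 4: in={0,1,2,3} → {0,1,2,3} (no change)
  #13 pop 2: in={3} → {0,1,2,3} (no change)
  #14 pop 7: in={3} → {2,3} (no change)

Fixpoint:
  val[0] = {0,1,2,3}
  val[1] = {0,3}
  val[2] = {0,1,2,3}
  val[3] = {3}
  val[4] = {0,1,2,3}
  val[5] = {0,3}
  val[6] = {}
  val[7] = {2,3}

no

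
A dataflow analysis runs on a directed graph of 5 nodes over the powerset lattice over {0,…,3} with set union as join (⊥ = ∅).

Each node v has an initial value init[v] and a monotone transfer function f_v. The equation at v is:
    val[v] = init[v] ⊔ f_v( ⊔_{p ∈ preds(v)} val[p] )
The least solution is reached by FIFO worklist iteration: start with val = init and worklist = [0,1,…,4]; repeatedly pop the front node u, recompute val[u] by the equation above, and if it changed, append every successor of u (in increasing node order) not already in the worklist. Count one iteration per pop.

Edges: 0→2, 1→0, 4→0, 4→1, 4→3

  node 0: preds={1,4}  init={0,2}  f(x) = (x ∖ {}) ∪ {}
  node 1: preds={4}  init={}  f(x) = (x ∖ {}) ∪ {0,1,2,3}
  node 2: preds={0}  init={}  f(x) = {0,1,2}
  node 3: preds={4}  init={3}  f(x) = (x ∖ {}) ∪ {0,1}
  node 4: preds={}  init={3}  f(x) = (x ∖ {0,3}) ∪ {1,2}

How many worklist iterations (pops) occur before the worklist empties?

9

Iteration log — 9 steps:
  step 1. node 0  ⊔preds={3}  new={0,2,3}  old={0,2}  +wl: 
  step 2. node 1  ⊔preds={3}  new={0,1,2,3}  old={}  +wl: 0
  step 3. node 2  ⊔preds={0,2,3}  new={0,1,2}  old={}  +wl: 
  step 4. node 3  ⊔preds={3}  new={0,1,3}  old={3}  +wl: 
  step 5. node 4  ⊔preds={}  new={1,2,3}  old={3}  +wl: 1,3
  step 6. node 0  ⊔preds={0,1,2,3}  new={0,1,2,3}  old={0,2,3}  +wl: 2
  step 7. node 1  ⊔preds={1,2,3}  new={0,1,2,3}  stable
  step 8. node 3  ⊔preds={1,2,3}  new={0,1,2,3}  old={0,1,3}  +wl: 
  step 9. node 2  ⊔preds={0,1,2,3}  new={0,1,2}  stable

Least fixpoint reached:
  node 0: {0,1,2,3}
  node 1: {0,1,2,3}
  node 2: {0,1,2}
  node 3: {0,1,2,3}
  node 4: {1,2,3}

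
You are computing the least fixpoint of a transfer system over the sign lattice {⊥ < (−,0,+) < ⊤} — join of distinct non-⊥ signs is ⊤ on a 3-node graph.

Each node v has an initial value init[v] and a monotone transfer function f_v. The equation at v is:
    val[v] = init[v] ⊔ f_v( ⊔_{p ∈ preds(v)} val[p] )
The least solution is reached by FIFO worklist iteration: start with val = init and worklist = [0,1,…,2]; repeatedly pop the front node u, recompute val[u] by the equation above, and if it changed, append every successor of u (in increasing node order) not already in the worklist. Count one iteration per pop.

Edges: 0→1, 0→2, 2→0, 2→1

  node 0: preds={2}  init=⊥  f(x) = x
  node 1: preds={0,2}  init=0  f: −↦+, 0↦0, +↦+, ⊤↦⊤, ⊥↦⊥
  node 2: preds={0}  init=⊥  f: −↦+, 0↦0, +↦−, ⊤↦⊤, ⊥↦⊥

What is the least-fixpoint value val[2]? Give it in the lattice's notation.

Worklist (3 pops):
  #1 pop 0: in=⊥ → ⊥ (no change)
  #2 pop 1: in=⊥ → 0 (no change)
  #3 pop 2: in=⊥ → ⊥ (no change)

Fixpoint:
  val[0] = ⊥
  val[1] = 0
  val[2] = ⊥

⊥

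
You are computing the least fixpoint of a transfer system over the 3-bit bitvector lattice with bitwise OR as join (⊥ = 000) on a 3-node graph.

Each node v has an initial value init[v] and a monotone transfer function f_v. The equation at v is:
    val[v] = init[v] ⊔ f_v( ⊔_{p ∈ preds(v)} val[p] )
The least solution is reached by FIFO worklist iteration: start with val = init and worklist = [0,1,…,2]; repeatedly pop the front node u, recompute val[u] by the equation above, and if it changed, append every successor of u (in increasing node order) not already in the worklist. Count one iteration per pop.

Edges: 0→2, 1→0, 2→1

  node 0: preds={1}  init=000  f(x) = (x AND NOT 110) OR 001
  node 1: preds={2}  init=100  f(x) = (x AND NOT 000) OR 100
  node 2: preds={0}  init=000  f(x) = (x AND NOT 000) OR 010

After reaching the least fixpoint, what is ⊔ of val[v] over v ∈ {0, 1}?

111

Iteration log — 5 steps:
  step 1. node 0  ⊔preds=100  new=001  old=000  +wl: 
  step 2. node 1  ⊔preds=000  new=100  stable
  step 3. node 2  ⊔preds=001  new=011  old=000  +wl: 1
  step 4. node 1  ⊔preds=011  new=111  old=100  +wl: 0
  step 5. node 0  ⊔preds=111  new=001  stable

Least fixpoint reached:
  node 0: 001
  node 1: 111
  node 2: 011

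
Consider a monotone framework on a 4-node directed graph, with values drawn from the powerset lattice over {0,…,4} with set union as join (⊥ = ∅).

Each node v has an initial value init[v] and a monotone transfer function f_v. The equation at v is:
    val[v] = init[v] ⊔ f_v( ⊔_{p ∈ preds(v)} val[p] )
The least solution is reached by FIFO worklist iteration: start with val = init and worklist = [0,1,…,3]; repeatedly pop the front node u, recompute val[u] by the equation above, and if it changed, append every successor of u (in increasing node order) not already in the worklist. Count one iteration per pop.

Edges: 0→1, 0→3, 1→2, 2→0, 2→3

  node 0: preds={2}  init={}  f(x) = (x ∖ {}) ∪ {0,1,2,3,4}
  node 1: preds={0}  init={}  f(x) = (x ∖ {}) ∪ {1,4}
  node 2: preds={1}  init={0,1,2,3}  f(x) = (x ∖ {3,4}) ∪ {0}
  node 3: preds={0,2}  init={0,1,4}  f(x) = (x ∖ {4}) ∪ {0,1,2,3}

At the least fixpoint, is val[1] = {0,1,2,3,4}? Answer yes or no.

Worklist (4 pops):
  #1 pop 0: in={0,1,2,3} → {0,1,2,3,4} (was {}); enqueue []
  #2 pop 1: in={0,1,2,3,4} → {0,1,2,3,4} (was {}); enqueue []
  #3 pop 2: in={0,1,2,3,4} → {0,1,2,3} (no change)
  #4 pop 3: in={0,1,2,3,4} → {0,1,2,3,4} (was {0,1,4}); enqueue []

Fixpoint:
  val[0] = {0,1,2,3,4}
  val[1] = {0,1,2,3,4}
  val[2] = {0,1,2,3}
  val[3] = {0,1,2,3,4}

yes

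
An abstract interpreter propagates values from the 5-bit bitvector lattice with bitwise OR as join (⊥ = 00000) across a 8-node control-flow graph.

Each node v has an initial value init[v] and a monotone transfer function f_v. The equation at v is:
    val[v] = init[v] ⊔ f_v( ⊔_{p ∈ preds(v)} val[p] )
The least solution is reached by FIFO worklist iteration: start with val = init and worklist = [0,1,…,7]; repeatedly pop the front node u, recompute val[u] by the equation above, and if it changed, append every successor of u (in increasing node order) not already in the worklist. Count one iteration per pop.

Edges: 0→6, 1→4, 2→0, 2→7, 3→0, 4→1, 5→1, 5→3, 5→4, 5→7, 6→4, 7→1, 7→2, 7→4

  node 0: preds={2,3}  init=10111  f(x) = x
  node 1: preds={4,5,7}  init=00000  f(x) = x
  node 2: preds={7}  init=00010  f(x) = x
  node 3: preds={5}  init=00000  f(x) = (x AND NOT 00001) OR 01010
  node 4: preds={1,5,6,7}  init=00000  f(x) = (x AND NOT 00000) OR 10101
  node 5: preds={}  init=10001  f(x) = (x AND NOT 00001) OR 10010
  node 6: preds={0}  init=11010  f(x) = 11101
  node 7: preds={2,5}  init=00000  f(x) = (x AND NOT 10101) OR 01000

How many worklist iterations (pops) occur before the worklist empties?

Worklist (16 pops):
  #1 pop 0: in=00010 → 10111 (no change)
  #2 pop 1: in=10001 → 10001 (was 00000); enqueue []
  #3 pop 2: in=00000 → 00010 (no change)
  #4 pop 3: in=10001 → 11010 (was 00000); enqueue [0]
  #5 pop 4: in=11011 → 11111 (was 00000); enqueue [1]
  #6 pop 5: in=00000 → 10011 (was 10001); enqueue [3,4]
  #7 pop 6: in=10111 → 11111 (was 11010); enqueue []
  #8 pop 7: in=10011 → 01010 (was 00000); enqueue [2]
  #9 pop 0: in=11010 → 11111 (was 10111); enqueue [6]
  #10 pop 1: in=11111 → 11111 (was 10001); enqueue []
  #11 pop 3: in=10011 → 11010 (no change)
  #12 pop 4: in=11111 → 11111 (no change)
  #13 pop 2: in=01010 → 01010 (was 00010); enqueue [0,7]
  #14 pop 6: in=11111 → 11111 (no change)
  #15 pop 0: in=11010 → 11111 (no change)
  #16 pop 7: in=11011 → 01010 (no change)

Fixpoint:
  val[0] = 11111
  val[1] = 11111
  val[2] = 01010
  val[3] = 11010
  val[4] = 11111
  val[5] = 10011
  val[6] = 11111
  val[7] = 01010

16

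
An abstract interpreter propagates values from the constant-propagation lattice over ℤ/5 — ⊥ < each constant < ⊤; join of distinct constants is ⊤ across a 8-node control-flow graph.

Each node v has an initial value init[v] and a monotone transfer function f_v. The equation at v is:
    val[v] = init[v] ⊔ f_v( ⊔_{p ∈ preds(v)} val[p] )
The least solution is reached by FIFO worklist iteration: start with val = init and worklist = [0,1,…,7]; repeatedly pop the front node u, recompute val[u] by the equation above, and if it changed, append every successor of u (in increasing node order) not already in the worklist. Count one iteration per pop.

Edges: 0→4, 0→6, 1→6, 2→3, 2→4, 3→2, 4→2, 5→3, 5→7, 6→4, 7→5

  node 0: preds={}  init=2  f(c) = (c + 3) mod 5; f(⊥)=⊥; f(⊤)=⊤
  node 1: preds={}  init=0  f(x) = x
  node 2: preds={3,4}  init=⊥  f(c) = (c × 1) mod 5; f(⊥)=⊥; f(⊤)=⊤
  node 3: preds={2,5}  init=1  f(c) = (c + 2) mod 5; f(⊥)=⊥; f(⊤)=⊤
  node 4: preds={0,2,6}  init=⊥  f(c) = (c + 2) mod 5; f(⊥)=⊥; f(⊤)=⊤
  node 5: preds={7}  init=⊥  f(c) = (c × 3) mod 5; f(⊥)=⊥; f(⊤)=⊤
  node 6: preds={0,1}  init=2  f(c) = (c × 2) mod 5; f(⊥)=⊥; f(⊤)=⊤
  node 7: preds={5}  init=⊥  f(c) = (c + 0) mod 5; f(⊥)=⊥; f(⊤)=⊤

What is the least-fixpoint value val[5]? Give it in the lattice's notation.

Trace (11 dequeues):
  [1] u=0 | in ⊥ | out 2 | ==
  [2] u=1 | in ⊥ | out 0 | ==
  [3] u=2 | in 1 | out 1 | prev ⊥ | push {}
  [4] u=3 | in 1 | out ⊤ | prev 1 | push {2}
  [5] u=4 | in ⊤ | out ⊤ | prev ⊥ | push {}
  [6] u=5 | in ⊥ | out ⊥ | ==
  [7] u=6 | in ⊤ | out ⊤ | prev 2 | push {4}
  [8] u=7 | in ⊥ | out ⊥ | ==
  [9] u=2 | in ⊤ | out ⊤ | prev 1 | push {3}
  [10] u=4 | in ⊤ | out ⊤ | ==
  [11] u=3 | in ⊤ | out ⊤ | ==

Converged values:
  [0] 2
  [1] 0
  [2] ⊤
  [3] ⊤
  [4] ⊤
  [5] ⊥
  [6] ⊤
  [7] ⊥

⊥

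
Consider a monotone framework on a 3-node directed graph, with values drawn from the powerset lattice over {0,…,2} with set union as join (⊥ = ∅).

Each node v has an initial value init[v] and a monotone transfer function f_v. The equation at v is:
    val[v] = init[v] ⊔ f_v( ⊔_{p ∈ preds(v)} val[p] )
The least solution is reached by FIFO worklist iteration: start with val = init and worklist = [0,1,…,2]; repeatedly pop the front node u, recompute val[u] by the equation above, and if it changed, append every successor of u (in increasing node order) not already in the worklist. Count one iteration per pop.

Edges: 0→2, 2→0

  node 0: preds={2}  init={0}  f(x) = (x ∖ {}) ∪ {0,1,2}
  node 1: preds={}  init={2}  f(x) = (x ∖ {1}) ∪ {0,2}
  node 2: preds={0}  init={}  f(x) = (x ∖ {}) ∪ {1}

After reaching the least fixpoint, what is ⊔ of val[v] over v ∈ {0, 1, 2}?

Iteration log — 4 steps:
  step 1. node 0  ⊔preds={}  new={0,1,2}  old={0}  +wl: 
  step 2. node 1  ⊔preds={}  new={0,2}  old={2}  +wl: 
  step 3. node 2  ⊔preds={0,1,2}  new={0,1,2}  old={}  +wl: 0
  step 4. node 0  ⊔preds={0,1,2}  new={0,1,2}  stable

Least fixpoint reached:
  node 0: {0,1,2}
  node 1: {0,2}
  node 2: {0,1,2}

{0,1,2}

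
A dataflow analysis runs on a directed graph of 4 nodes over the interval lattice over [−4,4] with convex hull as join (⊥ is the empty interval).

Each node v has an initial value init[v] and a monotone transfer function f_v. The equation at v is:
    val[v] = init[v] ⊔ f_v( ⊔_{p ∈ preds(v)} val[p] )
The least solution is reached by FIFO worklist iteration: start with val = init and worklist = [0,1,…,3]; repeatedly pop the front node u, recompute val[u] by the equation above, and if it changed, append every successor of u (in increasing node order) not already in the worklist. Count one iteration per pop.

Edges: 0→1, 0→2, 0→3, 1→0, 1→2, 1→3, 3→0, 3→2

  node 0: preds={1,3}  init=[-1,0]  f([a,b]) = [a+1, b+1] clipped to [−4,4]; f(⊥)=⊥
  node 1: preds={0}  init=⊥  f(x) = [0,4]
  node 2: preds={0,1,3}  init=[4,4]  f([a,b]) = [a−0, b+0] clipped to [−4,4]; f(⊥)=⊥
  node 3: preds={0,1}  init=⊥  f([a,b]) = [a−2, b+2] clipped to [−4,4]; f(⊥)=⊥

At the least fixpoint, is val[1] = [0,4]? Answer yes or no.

yes

Worklist (12 pops):
  #1 pop 0: in=⊥ → [-1,0] (no change)
  #2 pop 1: in=[-1,0] → [0,4] (was ⊥); enqueue [0]
  #3 pop 2: in=[-1,4] → [-1,4] (was [4,4]); enqueue []
  #4 pop 3: in=[-1,4] → [-3,4] (was ⊥); enqueue [2]
  #5 pop 0: in=[-3,4] → [-2,4] (was [-1,0]); enqueue [1,3]
  #6 pop 2: in=[-3,4] → [-3,4] (was [-1,4]); enqueue []
  #7 pop 1: in=[-2,4] → [0,4] (no change)
  #8 pop 3: in=[-2,4] → [-4,4] (was [-3,4]); enqueue [0,2]
  #9 pop 0: in=[-4,4] → [-3,4] (was [-2,4]); enqueue [1,3]
  #10 pop 2: in=[-4,4] → [-4,4] (was [-3,4]); enqueue []
  #11 pop 1: in=[-3,4] → [0,4] (no change)
  #12 pop 3: in=[-3,4] → [-4,4] (no change)

Fixpoint:
  val[0] = [-3,4]
  val[1] = [0,4]
  val[2] = [-4,4]
  val[3] = [-4,4]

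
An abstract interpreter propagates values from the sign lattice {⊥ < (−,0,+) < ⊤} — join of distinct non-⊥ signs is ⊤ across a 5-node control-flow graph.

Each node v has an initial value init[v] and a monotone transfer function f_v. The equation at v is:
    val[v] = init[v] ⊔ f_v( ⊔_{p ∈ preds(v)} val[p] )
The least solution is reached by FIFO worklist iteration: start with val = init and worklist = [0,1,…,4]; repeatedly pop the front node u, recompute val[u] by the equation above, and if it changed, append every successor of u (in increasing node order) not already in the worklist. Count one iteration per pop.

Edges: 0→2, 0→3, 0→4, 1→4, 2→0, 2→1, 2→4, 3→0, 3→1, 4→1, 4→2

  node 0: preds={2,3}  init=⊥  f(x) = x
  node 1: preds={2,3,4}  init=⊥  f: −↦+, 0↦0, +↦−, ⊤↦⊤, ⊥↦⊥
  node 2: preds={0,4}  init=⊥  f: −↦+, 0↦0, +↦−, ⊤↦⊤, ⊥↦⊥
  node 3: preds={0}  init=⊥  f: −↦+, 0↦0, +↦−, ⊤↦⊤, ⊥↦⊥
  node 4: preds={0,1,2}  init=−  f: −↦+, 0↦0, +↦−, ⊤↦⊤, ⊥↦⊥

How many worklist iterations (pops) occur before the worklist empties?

17

Trace (17 dequeues):
  [1] u=0 | in ⊥ | out ⊥ | ==
  [2] u=1 | in − | out + | prev ⊥ | push {}
  [3] u=2 | in − | out + | prev ⊥ | push {0,1}
  [4] u=3 | in ⊥ | out ⊥ | ==
  [5] u=4 | in + | out − | ==
  [6] u=0 | in + | out + | prev ⊥ | push {2,3,4}
  [7] u=1 | in ⊤ | out ⊤ | prev + | push {}
  [8] u=2 | in ⊤ | out ⊤ | prev + | push {0,1}
  [9] u=3 | in + | out − | prev ⊥ | push {}
  [10] u=4 | in ⊤ | out ⊤ | prev − | push {2}
  [11] u=0 | in ⊤ | out ⊤ | prev + | push {3,4}
  [12] u=1 | in ⊤ | out ⊤ | ==
  [13] u=2 | in ⊤ | out ⊤ | ==
  [14] u=3 | in ⊤ | out ⊤ | prev − | push {0,1}
  [15] u=4 | in ⊤ | out ⊤ | ==
  [16] u=0 | in ⊤ | out ⊤ | ==
  [17] u=1 | in ⊤ | out ⊤ | ==

Converged values:
  [0] ⊤
  [1] ⊤
  [2] ⊤
  [3] ⊤
  [4] ⊤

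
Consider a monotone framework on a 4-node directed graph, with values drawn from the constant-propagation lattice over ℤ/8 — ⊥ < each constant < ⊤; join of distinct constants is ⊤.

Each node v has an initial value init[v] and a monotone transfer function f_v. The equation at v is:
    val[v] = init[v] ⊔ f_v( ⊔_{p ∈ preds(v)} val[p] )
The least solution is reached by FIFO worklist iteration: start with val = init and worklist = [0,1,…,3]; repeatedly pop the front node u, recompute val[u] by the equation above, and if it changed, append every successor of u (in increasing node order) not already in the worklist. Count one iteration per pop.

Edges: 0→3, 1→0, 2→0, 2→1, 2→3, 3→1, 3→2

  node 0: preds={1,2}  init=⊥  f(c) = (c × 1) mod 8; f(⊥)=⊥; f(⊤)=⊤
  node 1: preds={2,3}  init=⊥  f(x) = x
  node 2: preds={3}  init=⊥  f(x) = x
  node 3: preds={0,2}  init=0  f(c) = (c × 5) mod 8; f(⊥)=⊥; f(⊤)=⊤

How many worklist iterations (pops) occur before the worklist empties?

Iteration log — 7 steps:
  step 1. node 0  ⊔preds=⊥  new=⊥  stable
  step 2. node 1  ⊔preds=0  new=0  old=⊥  +wl: 0
  step 3. node 2  ⊔preds=0  new=0  old=⊥  +wl: 1
  step 4. node 3  ⊔preds=0  new=0  stable
  step 5. node 0  ⊔preds=0  new=0  old=⊥  +wl: 3
  step 6. node 1  ⊔preds=0  new=0  stable
  step 7. node 3  ⊔preds=0  new=0  stable

Least fixpoint reached:
  node 0: 0
  node 1: 0
  node 2: 0
  node 3: 0

7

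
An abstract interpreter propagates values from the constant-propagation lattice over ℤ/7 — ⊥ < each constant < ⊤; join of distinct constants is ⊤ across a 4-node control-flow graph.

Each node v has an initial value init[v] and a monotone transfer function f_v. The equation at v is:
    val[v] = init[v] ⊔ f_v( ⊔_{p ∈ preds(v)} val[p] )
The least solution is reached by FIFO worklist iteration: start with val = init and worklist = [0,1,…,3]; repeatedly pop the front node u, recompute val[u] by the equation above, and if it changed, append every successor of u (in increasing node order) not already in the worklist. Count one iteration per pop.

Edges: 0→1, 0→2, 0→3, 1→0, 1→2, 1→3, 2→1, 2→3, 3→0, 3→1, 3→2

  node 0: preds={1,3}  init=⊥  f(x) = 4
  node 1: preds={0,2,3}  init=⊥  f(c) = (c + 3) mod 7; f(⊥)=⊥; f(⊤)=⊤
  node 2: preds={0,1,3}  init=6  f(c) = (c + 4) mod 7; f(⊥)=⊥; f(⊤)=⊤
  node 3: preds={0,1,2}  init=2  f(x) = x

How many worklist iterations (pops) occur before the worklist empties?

Iteration log — 7 steps:
  step 1. node 0  ⊔preds=2  new=4  old=⊥  +wl: 
  step 2. node 1  ⊔preds=⊤  new=⊤  old=⊥  +wl: 0
  step 3. node 2  ⊔preds=⊤  new=⊤  old=6  +wl: 1
  step 4. node 3  ⊔preds=⊤  new=⊤  old=2  +wl: 2
  step 5. node 0  ⊔preds=⊤  new=4  stable
  step 6. node 1  ⊔preds=⊤  new=⊤  stable
  step 7. node 2  ⊔preds=⊤  new=⊤  stable

Least fixpoint reached:
  node 0: 4
  node 1: ⊤
  node 2: ⊤
  node 3: ⊤

7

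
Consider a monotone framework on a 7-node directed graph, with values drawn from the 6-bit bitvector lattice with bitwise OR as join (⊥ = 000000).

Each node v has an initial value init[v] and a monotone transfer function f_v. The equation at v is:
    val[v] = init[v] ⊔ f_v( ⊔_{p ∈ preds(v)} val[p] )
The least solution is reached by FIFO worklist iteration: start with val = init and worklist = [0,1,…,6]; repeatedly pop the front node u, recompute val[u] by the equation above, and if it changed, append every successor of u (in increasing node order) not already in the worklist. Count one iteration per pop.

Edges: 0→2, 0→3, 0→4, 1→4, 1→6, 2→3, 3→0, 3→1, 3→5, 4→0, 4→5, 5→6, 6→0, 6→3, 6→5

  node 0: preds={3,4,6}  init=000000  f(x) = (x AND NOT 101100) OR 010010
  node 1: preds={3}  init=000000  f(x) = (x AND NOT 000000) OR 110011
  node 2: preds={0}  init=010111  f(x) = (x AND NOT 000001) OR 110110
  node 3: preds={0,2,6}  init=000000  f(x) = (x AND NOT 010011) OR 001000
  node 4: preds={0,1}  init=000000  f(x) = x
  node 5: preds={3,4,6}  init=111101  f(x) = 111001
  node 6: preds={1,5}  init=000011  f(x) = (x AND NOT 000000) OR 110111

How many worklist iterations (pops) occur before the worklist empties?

Trace (15 dequeues):
  [1] u=0 | in 000011 | out 010011 | prev 000000 | push {}
  [2] u=1 | in 000000 | out 110011 | prev 000000 | push {}
  [3] u=2 | in 010011 | out 110111 | prev 010111 | push {}
  [4] u=3 | in 110111 | out 101100 | prev 000000 | push {0,1}
  [5] u=4 | in 110011 | out 110011 | prev 000000 | push {}
  [6] u=5 | in 111111 | out 111101 | ==
  [7] u=6 | in 111111 | out 111111 | prev 000011 | push {3,5}
  [8] u=0 | in 111111 | out 010011 | ==
  [9] u=1 | in 101100 | out 111111 | prev 110011 | push {4,6}
  [10] u=3 | in 111111 | out 101100 | ==
  [11] u=5 | in 111111 | out 111101 | ==
  [12] u=4 | in 111111 | out 111111 | prev 110011 | push {0,5}
  [13] u=6 | in 111111 | out 111111 | ==
  [14] u=0 | in 111111 | out 010011 | ==
  [15] u=5 | in 111111 | out 111101 | ==

Converged values:
  [0] 010011
  [1] 111111
  [2] 110111
  [3] 101100
  [4] 111111
  [5] 111101
  [6] 111111

15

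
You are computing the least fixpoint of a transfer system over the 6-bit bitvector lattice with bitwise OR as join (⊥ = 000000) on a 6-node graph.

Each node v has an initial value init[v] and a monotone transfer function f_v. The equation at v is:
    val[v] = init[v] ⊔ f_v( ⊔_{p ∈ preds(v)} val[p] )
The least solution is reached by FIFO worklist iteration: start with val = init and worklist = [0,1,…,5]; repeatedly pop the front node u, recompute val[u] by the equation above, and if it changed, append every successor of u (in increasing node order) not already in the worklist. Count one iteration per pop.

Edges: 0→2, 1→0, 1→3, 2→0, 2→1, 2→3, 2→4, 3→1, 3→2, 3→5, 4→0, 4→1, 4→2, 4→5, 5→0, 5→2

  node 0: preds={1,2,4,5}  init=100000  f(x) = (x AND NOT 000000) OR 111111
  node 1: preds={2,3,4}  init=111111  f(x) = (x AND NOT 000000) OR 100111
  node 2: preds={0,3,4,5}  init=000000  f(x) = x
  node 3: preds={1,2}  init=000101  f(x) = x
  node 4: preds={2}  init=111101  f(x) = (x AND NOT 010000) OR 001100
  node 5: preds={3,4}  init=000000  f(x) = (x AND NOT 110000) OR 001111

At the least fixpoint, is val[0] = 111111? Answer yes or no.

Worklist (9 pops):
  #1 pop 0: in=111111 → 111111 (was 100000); enqueue []
  #2 pop 1: in=111101 → 111111 (no change)
  #3 pop 2: in=111111 → 111111 (was 000000); enqueue [0,1]
  #4 pop 3: in=111111 → 111111 (was 000101); enqueue [2]
  #5 pop 4: in=111111 → 111111 (was 111101); enqueue []
  #6 pop 5: in=111111 → 001111 (was 000000); enqueue []
  #7 pop 0: in=111111 → 111111 (no change)
  #8 pop 1: in=111111 → 111111 (no change)
  #9 pop 2: in=111111 → 111111 (no change)

Fixpoint:
  val[0] = 111111
  val[1] = 111111
  val[2] = 111111
  val[3] = 111111
  val[4] = 111111
  val[5] = 001111

yes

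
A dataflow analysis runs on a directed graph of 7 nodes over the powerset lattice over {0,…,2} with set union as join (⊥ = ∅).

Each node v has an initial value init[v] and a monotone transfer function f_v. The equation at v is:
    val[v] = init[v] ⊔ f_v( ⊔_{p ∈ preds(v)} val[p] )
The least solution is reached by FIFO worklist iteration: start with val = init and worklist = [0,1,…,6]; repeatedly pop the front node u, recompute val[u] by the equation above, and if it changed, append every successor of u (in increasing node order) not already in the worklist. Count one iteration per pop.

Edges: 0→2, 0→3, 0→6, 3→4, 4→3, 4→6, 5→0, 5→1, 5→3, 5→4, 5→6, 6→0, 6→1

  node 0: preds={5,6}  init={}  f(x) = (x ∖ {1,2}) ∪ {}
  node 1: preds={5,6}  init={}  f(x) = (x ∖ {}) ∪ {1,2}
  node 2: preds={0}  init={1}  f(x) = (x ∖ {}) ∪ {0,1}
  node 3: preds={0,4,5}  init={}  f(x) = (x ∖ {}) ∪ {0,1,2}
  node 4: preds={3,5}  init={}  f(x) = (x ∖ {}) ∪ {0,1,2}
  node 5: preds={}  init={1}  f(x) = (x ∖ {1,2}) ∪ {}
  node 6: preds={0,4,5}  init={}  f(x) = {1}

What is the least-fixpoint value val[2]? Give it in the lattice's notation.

{0,1}

Worklist (10 pops):
  #1 pop 0: in={1} → {} (no change)
  #2 pop 1: in={1} → {1,2} (was {}); enqueue []
  #3 pop 2: in={} → {0,1} (was {1}); enqueue []
  #4 pop 3: in={1} → {0,1,2} (was {}); enqueue []
  #5 pop 4: in={0,1,2} → {0,1,2} (was {}); enqueue [3]
  #6 pop 5: in={} → {1} (no change)
  #7 pop 6: in={0,1,2} → {1} (was {}); enqueue [0,1]
  #8 pop 3: in={0,1,2} → {0,1,2} (no change)
  #9 pop 0: in={1} → {} (no change)
  #10 pop 1: in={1} → {1,2} (no change)

Fixpoint:
  val[0] = {}
  val[1] = {1,2}
  val[2] = {0,1}
  val[3] = {0,1,2}
  val[4] = {0,1,2}
  val[5] = {1}
  val[6] = {1}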